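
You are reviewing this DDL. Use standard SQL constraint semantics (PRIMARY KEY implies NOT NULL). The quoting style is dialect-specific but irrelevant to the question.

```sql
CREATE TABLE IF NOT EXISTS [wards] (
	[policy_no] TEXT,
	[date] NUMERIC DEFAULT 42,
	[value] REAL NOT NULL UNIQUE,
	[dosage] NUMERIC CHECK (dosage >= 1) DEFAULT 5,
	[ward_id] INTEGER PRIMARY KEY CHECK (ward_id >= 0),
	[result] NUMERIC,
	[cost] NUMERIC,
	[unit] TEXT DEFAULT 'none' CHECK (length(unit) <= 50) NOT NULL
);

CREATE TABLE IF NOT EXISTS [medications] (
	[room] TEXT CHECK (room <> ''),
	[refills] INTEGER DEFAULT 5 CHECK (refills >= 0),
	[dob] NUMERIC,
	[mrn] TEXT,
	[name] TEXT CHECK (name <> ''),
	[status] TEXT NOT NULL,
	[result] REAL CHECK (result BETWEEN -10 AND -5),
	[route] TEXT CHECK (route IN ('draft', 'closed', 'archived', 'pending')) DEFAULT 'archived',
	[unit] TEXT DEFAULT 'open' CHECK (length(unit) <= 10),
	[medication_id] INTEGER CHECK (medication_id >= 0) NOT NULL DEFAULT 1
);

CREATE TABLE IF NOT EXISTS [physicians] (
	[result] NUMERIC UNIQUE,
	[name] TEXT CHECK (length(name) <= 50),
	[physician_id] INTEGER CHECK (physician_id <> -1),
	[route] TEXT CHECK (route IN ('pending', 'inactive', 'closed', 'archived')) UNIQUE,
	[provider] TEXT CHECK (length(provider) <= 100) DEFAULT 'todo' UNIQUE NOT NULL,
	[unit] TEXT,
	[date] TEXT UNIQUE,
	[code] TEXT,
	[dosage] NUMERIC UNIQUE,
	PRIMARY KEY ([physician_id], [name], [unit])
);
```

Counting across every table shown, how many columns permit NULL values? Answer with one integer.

18

wards: 5 nullable (policy_no, date, dosage, result, cost — PK (ward_id) and explicit NOT NULL columns excluded).
medications: 8 nullable (room, refills, dob, mrn, name, result, route, unit — PK none and explicit NOT NULL columns excluded).
physicians: 5 nullable (result, route, date, code, dosage — PK (physician_id, name, unit) and explicit NOT NULL columns excluded).
Total: 5 + 8 + 5 = 18.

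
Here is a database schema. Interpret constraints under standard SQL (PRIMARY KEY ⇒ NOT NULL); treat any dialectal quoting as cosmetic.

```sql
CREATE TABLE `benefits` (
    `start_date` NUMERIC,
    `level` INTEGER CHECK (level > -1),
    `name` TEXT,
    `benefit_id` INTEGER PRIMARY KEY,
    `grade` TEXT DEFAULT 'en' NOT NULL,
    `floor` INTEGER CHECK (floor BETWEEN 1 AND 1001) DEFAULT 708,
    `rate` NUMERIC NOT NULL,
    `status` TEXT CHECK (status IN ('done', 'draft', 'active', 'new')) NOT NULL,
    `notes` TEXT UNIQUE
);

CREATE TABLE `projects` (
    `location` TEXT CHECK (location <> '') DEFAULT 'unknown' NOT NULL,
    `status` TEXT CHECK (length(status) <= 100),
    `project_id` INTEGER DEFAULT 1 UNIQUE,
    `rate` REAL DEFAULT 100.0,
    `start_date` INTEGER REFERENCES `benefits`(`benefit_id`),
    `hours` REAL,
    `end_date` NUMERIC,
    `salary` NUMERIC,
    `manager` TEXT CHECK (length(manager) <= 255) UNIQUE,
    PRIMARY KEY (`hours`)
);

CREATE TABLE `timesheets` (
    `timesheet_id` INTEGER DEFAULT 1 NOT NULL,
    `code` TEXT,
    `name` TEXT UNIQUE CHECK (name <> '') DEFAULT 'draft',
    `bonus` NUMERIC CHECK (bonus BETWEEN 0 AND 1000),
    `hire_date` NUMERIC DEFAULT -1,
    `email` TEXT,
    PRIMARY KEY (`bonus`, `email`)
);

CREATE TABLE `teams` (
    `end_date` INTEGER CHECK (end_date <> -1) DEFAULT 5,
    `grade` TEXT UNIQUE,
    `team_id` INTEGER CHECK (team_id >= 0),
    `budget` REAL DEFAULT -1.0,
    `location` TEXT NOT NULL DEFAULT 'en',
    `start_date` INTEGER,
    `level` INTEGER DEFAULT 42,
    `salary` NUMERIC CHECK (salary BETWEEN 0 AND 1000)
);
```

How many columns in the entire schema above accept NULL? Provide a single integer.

benefits: 5 nullable (start_date, level, name, floor, notes — PK (benefit_id) and explicit NOT NULL columns excluded).
projects: 7 nullable (status, project_id, rate, start_date, end_date, salary, manager — PK (hours) and explicit NOT NULL columns excluded).
timesheets: 3 nullable (code, name, hire_date — PK (bonus, email) and explicit NOT NULL columns excluded).
teams: 7 nullable (end_date, grade, team_id, budget, start_date, level, salary — PK none and explicit NOT NULL columns excluded).
Total: 5 + 7 + 3 + 7 = 22.

22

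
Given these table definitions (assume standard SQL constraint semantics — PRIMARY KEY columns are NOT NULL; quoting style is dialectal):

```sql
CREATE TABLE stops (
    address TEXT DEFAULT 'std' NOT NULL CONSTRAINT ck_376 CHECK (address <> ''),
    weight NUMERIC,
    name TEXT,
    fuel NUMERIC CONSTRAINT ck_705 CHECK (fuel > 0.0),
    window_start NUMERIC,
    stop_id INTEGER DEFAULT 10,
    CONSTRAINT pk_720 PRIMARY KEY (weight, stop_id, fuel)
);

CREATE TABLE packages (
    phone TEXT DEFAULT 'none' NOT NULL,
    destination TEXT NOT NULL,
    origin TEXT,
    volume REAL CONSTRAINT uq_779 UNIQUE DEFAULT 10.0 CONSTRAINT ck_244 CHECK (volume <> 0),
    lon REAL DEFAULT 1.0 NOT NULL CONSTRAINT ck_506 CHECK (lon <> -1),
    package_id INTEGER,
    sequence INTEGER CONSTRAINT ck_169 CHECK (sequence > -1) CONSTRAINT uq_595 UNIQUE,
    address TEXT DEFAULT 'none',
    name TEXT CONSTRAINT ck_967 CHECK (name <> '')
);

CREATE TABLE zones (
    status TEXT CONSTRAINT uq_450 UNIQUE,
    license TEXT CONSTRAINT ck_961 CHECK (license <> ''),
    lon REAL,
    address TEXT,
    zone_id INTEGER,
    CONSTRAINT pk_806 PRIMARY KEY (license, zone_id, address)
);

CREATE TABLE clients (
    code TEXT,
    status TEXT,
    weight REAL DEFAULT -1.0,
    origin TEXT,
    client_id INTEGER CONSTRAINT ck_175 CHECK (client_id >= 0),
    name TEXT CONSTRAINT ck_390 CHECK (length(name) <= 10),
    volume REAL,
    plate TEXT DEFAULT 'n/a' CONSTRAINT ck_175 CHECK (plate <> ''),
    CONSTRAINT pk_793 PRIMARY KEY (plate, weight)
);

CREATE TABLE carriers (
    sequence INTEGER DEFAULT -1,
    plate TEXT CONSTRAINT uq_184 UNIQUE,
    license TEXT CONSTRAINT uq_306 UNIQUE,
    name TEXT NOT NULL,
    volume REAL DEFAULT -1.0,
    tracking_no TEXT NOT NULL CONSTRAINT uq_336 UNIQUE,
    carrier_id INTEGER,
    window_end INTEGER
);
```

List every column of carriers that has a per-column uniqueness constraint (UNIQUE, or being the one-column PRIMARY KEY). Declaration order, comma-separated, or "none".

plate, license, tracking_no

- sequence: no UNIQUE or single-column PK constraint.
- plate: declared UNIQUE → unique.
- license: declared UNIQUE → unique.
- name: no UNIQUE or single-column PK constraint.
- volume: no UNIQUE or single-column PK constraint.
- tracking_no: declared UNIQUE → unique.
- carrier_id: no UNIQUE or single-column PK constraint.
- window_end: no UNIQUE or single-column PK constraint.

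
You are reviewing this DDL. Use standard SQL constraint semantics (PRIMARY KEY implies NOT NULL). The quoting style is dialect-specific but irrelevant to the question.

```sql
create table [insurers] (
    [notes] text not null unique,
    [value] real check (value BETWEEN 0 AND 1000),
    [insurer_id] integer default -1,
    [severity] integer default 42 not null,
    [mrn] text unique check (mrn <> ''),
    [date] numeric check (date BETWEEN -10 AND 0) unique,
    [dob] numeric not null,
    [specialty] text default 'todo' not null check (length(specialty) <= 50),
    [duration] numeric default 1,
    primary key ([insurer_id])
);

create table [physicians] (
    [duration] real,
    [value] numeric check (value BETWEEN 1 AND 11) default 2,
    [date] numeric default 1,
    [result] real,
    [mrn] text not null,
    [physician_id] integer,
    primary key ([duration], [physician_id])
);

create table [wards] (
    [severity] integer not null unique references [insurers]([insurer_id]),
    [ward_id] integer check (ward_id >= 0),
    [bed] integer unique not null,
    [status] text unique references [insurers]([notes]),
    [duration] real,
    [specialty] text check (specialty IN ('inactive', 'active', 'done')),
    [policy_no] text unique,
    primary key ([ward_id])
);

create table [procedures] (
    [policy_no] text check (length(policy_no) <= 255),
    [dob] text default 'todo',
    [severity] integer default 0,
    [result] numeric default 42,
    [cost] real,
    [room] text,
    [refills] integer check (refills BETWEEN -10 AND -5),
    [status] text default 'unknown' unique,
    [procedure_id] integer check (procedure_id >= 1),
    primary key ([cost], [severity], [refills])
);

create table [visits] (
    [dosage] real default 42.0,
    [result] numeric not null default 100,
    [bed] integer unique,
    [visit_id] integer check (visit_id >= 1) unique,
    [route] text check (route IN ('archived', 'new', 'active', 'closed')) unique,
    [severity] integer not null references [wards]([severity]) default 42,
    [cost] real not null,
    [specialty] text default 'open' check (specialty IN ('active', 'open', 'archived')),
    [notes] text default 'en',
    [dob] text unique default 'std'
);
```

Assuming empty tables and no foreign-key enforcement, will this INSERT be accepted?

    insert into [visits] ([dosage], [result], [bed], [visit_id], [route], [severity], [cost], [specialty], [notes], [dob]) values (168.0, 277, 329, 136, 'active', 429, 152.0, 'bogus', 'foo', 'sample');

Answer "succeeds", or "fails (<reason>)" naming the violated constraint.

fails (CHECK on specialty)

The value 'bogus' for specialty violates CHECK (specialty IN ('active', 'open', 'archived')).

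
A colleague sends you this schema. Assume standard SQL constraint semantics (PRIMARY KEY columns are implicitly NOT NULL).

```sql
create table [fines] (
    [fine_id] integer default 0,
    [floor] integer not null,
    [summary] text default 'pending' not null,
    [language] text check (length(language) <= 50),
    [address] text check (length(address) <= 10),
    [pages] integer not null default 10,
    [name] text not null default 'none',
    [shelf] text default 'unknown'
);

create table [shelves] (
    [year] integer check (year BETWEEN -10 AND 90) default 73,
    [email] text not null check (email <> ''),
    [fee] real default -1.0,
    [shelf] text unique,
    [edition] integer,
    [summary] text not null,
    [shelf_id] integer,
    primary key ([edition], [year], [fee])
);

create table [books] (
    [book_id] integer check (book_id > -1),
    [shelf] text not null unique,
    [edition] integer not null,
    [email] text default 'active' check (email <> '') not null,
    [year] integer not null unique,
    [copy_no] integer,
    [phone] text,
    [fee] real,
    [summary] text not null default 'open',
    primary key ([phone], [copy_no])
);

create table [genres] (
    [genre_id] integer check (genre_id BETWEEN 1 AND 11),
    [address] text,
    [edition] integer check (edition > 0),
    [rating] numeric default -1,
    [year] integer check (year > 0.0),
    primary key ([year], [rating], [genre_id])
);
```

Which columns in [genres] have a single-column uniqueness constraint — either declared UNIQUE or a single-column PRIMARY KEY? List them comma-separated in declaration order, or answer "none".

none

- genre_id: part of a composite PRIMARY KEY — only the tuple is unique, not this column on its own.
- address: no UNIQUE or single-column PK constraint.
- edition: no UNIQUE or single-column PK constraint.
- rating: part of a composite PRIMARY KEY — only the tuple is unique, not this column on its own.
- year: part of a composite PRIMARY KEY — only the tuple is unique, not this column on its own.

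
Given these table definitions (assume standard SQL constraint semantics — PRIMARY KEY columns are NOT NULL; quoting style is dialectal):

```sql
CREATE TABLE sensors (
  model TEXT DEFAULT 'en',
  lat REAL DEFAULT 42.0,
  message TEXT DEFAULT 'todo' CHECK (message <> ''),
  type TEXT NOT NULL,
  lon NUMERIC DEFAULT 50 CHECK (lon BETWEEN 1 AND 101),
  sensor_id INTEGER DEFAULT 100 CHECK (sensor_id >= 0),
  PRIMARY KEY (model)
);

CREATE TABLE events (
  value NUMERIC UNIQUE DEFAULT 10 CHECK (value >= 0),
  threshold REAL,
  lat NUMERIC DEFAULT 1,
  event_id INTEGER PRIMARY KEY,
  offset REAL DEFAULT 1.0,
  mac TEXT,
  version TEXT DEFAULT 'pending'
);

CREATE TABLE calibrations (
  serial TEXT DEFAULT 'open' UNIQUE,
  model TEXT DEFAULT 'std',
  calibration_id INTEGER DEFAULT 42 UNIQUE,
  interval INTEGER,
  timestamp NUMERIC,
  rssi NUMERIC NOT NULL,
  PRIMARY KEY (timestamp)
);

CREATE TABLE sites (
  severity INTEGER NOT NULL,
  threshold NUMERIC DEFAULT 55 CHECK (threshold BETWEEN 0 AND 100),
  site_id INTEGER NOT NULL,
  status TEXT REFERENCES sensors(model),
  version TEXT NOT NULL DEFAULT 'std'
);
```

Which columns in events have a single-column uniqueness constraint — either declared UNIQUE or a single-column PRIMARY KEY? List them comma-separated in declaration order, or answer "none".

- value: declared UNIQUE → unique.
- threshold: no UNIQUE or single-column PK constraint.
- lat: no UNIQUE or single-column PK constraint.
- event_id: single-column PRIMARY KEY → unique.
- offset: no UNIQUE or single-column PK constraint.
- mac: no UNIQUE or single-column PK constraint.
- version: no UNIQUE or single-column PK constraint.

value, event_id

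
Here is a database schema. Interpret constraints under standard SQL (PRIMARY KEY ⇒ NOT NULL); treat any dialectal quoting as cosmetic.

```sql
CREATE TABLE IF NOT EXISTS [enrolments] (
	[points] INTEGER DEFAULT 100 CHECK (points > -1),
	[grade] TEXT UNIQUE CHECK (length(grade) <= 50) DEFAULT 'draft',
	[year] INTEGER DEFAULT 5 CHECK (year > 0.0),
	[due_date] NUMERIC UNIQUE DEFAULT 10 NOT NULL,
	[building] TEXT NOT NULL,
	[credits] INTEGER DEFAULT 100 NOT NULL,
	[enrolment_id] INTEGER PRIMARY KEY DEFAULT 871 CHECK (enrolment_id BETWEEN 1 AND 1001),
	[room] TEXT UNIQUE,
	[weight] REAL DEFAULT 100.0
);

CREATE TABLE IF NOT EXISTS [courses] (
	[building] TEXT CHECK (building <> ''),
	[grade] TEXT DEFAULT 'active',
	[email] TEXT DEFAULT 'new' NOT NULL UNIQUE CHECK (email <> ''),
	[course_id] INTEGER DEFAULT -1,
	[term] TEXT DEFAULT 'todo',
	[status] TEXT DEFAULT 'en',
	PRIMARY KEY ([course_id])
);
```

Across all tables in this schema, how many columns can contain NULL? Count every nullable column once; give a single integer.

enrolments: 5 nullable (points, grade, year, room, weight — PK (enrolment_id) and explicit NOT NULL columns excluded).
courses: 4 nullable (building, grade, term, status — PK (course_id) and explicit NOT NULL columns excluded).
Total: 5 + 4 = 9.

9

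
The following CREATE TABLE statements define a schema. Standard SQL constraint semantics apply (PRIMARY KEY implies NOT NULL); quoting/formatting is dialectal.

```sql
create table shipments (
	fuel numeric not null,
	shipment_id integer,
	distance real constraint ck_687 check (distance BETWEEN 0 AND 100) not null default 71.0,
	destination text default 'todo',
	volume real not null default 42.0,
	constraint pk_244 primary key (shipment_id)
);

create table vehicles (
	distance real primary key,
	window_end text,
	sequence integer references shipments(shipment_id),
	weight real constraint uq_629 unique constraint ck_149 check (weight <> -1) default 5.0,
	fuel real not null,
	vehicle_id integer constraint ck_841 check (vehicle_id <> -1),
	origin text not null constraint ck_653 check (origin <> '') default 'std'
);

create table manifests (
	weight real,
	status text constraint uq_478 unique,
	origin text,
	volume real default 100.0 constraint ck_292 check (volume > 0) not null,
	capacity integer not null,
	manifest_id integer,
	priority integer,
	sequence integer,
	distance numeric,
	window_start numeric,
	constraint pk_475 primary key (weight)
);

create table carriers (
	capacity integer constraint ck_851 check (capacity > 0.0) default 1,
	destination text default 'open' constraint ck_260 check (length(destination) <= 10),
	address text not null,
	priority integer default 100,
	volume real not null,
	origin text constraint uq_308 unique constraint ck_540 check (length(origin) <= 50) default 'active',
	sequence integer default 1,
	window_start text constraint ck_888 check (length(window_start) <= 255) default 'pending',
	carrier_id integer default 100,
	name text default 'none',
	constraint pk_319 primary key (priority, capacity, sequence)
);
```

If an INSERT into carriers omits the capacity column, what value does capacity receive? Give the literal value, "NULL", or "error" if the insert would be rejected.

1

capacity has an explicit DEFAULT 1.
When the column is omitted from an INSERT, that default is used.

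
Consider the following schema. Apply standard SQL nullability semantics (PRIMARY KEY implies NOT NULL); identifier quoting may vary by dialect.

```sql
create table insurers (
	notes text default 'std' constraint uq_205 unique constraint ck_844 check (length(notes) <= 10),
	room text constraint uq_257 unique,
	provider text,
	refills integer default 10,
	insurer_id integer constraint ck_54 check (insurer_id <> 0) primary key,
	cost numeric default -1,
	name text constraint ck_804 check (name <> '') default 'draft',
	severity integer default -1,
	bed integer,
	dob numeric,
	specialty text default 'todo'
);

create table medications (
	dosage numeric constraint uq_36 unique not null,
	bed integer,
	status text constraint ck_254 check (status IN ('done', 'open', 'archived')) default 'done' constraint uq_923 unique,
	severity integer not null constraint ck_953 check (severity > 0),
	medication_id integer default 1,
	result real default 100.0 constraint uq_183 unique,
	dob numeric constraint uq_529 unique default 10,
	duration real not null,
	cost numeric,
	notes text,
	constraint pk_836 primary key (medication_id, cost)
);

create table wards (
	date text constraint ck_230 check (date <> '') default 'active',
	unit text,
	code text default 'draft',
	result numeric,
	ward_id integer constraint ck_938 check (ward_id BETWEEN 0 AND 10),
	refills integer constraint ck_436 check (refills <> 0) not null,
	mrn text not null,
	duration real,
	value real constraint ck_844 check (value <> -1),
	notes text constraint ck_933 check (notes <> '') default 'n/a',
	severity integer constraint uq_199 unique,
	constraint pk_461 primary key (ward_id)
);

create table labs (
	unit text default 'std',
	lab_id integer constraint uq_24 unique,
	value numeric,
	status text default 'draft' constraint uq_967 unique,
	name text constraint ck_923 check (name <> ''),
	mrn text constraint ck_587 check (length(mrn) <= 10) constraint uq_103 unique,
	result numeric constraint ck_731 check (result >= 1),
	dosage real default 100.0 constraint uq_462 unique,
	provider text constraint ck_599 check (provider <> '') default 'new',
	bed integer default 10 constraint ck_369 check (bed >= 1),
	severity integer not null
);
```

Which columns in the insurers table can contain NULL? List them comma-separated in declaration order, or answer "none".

- notes: CHECK does not forbid NULL (a CHECK constraint passes when its expression is NULL) → nullable.
- room: UNIQUE does not imply NOT NULL → nullable.
- provider: no NOT NULL constraint applies → nullable.
- refills: DEFAULT only fills an omitted column; an explicit NULL is still allowed → nullable.
- insurer_id: part of the PRIMARY KEY, which implies NOT NULL → not nullable.
- cost: DEFAULT only fills an omitted column; an explicit NULL is still allowed → nullable.
- name: CHECK does not forbid NULL (a CHECK constraint passes when its expression is NULL) → nullable.
- severity: DEFAULT only fills an omitted column; an explicit NULL is still allowed → nullable.
- bed: no NOT NULL constraint applies → nullable.
- dob: no NOT NULL constraint applies → nullable.
- specialty: DEFAULT only fills an omitted column; an explicit NULL is still allowed → nullable.

notes, room, provider, refills, cost, name, severity, bed, dob, specialty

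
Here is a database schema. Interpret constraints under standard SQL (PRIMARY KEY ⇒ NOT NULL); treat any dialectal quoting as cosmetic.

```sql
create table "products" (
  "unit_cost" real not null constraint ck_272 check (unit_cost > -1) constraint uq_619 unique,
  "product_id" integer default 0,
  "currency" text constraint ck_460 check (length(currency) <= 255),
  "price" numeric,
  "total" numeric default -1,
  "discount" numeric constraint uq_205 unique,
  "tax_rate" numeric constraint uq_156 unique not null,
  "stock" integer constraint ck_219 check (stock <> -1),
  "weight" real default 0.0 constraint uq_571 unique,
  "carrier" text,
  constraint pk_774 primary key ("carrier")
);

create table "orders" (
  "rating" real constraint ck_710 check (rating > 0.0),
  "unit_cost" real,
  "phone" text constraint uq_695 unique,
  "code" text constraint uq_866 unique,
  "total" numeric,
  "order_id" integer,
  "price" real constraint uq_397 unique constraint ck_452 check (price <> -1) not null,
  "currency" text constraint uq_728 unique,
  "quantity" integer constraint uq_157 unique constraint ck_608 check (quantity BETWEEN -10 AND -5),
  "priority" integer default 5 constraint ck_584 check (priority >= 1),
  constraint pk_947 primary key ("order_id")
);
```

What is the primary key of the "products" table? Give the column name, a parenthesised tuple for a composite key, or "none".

carrier is declared PRIMARY KEY as a table-level PRIMARY KEY clause.

carrier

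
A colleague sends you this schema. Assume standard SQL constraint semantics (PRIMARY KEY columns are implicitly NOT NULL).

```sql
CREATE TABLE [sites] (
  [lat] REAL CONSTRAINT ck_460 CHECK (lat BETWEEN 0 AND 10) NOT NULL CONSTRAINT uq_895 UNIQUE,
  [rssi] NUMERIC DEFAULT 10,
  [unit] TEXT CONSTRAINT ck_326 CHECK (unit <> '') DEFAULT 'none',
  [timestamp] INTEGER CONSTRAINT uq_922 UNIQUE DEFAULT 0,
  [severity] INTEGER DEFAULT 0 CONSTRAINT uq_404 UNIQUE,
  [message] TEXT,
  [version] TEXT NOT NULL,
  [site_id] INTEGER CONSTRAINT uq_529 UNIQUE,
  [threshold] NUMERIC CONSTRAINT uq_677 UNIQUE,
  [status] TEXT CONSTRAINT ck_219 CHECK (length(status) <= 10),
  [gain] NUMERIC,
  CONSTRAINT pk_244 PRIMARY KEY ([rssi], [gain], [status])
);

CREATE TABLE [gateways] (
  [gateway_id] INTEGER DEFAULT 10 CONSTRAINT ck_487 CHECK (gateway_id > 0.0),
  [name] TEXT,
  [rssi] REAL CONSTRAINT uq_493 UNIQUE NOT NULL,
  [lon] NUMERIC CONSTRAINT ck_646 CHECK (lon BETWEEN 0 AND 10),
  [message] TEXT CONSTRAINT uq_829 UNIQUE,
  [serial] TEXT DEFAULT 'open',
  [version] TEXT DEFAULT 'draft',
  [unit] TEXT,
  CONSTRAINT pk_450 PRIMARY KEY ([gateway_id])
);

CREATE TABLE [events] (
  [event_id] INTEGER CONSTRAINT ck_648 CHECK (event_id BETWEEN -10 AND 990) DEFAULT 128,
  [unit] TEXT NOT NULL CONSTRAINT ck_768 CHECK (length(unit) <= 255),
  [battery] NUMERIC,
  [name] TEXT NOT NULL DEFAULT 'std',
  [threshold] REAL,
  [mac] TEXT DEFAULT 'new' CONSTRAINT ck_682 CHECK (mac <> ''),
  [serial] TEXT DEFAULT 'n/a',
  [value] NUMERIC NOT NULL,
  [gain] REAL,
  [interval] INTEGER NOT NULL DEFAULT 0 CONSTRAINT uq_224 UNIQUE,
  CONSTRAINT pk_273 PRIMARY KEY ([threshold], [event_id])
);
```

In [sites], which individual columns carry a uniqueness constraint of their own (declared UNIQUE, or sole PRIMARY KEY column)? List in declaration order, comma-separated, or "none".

lat, timestamp, severity, site_id, threshold

- lat: declared UNIQUE → unique.
- rssi: part of a composite PRIMARY KEY — only the tuple is unique, not this column on its own.
- unit: no UNIQUE or single-column PK constraint.
- timestamp: declared UNIQUE → unique.
- severity: declared UNIQUE → unique.
- message: no UNIQUE or single-column PK constraint.
- version: no UNIQUE or single-column PK constraint.
- site_id: declared UNIQUE → unique.
- threshold: declared UNIQUE → unique.
- status: part of a composite PRIMARY KEY — only the tuple is unique, not this column on its own.
- gain: part of a composite PRIMARY KEY — only the tuple is unique, not this column on its own.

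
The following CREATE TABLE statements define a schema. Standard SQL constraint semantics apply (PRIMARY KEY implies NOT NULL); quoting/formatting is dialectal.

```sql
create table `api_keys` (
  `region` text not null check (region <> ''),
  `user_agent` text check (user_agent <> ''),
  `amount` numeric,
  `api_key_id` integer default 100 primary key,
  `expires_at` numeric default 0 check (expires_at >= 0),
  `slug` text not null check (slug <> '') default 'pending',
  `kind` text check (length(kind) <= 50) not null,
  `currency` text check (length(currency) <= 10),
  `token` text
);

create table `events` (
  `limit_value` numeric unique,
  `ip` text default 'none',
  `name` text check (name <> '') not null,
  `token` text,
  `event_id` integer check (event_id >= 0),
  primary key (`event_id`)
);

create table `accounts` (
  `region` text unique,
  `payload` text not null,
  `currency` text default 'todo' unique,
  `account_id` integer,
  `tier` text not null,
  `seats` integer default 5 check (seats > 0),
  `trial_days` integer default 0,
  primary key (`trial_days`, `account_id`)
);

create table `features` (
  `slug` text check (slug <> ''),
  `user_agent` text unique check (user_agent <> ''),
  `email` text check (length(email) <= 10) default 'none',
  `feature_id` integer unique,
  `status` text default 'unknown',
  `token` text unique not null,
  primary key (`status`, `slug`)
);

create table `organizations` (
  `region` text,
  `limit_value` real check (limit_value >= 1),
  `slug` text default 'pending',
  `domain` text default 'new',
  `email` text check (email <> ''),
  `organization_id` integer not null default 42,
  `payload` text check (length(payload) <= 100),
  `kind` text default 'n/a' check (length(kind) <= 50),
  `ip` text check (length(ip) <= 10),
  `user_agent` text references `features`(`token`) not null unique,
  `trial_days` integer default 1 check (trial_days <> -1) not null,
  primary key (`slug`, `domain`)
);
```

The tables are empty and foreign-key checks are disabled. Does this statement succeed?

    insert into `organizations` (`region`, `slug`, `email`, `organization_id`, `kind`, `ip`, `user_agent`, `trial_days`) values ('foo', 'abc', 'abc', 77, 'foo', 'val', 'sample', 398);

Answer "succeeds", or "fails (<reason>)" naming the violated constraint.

NOT NULL columns: domain defaults to 'new'; organization_id is supplied; slug is supplied; trial_days is supplied; user_agent is supplied.
CHECK constraints: 'abc' satisfies (email <> ''); 'foo' satisfies (length(kind) <= 50); 'val' satisfies (length(ip) <= 10); 398 satisfies (trial_days <> -1).
No constraint is violated.

succeeds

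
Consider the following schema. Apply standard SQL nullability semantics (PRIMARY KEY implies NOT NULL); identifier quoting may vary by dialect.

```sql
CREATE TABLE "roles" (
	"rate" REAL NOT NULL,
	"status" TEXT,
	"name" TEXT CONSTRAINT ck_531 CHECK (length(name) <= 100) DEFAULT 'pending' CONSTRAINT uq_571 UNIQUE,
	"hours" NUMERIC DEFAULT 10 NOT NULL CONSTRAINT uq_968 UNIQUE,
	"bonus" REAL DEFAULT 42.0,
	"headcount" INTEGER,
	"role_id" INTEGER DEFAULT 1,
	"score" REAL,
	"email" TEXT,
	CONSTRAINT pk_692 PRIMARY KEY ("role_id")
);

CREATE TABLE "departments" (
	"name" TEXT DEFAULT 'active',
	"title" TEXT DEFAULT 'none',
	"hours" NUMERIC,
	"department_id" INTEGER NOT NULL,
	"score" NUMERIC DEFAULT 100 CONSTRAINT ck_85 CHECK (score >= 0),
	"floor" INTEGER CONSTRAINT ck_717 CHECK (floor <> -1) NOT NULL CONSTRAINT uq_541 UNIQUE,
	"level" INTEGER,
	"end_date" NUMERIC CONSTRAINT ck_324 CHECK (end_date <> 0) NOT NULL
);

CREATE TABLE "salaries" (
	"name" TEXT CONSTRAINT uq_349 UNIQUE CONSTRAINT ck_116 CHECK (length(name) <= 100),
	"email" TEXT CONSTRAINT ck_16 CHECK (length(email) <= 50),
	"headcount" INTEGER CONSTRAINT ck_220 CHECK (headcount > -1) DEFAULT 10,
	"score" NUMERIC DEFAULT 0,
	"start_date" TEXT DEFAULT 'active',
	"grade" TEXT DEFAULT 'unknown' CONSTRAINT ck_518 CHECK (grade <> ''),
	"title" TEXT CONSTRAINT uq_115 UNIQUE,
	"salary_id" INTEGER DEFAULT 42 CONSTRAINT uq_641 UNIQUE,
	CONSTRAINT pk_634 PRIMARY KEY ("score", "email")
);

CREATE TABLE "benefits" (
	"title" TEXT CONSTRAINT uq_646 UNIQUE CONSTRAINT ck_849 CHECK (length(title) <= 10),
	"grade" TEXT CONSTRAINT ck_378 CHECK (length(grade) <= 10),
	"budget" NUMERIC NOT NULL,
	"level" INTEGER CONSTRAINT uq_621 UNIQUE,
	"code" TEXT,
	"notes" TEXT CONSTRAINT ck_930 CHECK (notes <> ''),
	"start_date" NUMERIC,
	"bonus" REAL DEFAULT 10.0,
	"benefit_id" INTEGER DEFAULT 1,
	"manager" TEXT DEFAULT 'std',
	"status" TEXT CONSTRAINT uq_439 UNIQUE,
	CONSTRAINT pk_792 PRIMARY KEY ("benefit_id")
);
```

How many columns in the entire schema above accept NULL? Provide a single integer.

roles: 6 nullable (status, name, bonus, headcount, score, email — PK (role_id) and explicit NOT NULL columns excluded).
departments: 5 nullable (name, title, hours, score, level — PK none and explicit NOT NULL columns excluded).
salaries: 6 nullable (name, headcount, start_date, grade, title, salary_id — PK (score, email) and explicit NOT NULL columns excluded).
benefits: 9 nullable (title, grade, level, code, notes, start_date, bonus, manager, status — PK (benefit_id) and explicit NOT NULL columns excluded).
Total: 6 + 5 + 6 + 9 = 26.

26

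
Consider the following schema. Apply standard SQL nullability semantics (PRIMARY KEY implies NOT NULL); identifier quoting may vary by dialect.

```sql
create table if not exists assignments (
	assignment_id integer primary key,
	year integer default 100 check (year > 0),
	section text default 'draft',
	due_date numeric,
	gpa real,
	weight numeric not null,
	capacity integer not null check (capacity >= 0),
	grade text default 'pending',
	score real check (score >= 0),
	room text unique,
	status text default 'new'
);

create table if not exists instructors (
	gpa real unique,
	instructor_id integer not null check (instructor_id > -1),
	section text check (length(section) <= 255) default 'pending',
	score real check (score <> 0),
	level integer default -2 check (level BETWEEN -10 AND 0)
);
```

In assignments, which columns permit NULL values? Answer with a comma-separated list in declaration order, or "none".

- assignment_id: part of the PRIMARY KEY, which implies NOT NULL → not nullable.
- year: CHECK does not forbid NULL (a CHECK constraint passes when its expression is NULL) → nullable.
- section: DEFAULT only fills an omitted column; an explicit NULL is still allowed → nullable.
- due_date: no NOT NULL constraint applies → nullable.
- gpa: no NOT NULL constraint applies → nullable.
- weight: declared NOT NULL → not nullable.
- capacity: declared NOT NULL → not nullable.
- grade: DEFAULT only fills an omitted column; an explicit NULL is still allowed → nullable.
- score: CHECK does not forbid NULL (a CHECK constraint passes when its expression is NULL) → nullable.
- room: UNIQUE does not imply NOT NULL → nullable.
- status: DEFAULT only fills an omitted column; an explicit NULL is still allowed → nullable.

year, section, due_date, gpa, grade, score, room, status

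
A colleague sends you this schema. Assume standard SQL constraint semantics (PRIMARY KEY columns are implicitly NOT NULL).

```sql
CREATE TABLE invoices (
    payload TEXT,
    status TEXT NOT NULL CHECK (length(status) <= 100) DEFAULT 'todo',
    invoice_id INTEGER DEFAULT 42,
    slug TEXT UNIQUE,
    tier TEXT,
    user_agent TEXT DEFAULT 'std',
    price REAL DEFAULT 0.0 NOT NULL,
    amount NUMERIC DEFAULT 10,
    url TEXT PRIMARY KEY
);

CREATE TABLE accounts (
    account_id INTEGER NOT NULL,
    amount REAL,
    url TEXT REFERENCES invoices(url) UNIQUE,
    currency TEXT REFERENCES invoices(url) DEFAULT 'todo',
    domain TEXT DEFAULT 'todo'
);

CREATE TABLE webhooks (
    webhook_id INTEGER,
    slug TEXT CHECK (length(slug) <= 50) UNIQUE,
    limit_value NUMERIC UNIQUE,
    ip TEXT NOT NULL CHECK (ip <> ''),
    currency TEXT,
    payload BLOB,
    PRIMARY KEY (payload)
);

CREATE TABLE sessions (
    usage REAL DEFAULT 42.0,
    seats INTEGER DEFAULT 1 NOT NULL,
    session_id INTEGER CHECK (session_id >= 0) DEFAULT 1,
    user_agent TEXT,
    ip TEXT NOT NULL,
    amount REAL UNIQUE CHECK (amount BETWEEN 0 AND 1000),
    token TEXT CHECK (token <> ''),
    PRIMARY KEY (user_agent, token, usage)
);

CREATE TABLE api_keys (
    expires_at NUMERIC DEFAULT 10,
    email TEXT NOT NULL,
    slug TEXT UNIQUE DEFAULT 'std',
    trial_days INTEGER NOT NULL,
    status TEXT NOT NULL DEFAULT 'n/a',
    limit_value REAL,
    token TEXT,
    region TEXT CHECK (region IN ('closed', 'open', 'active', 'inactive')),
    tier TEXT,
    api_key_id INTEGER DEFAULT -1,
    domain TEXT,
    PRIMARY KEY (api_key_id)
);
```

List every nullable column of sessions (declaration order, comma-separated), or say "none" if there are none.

- usage: part of the PRIMARY KEY, which implies NOT NULL → not nullable.
- seats: declared NOT NULL → not nullable.
- session_id: CHECK does not forbid NULL (a CHECK constraint passes when its expression is NULL) → nullable.
- user_agent: part of the PRIMARY KEY, which implies NOT NULL → not nullable.
- ip: declared NOT NULL → not nullable.
- amount: CHECK does not forbid NULL (a CHECK constraint passes when its expression is NULL) → nullable.
- token: part of the PRIMARY KEY, which implies NOT NULL → not nullable.

session_id, amount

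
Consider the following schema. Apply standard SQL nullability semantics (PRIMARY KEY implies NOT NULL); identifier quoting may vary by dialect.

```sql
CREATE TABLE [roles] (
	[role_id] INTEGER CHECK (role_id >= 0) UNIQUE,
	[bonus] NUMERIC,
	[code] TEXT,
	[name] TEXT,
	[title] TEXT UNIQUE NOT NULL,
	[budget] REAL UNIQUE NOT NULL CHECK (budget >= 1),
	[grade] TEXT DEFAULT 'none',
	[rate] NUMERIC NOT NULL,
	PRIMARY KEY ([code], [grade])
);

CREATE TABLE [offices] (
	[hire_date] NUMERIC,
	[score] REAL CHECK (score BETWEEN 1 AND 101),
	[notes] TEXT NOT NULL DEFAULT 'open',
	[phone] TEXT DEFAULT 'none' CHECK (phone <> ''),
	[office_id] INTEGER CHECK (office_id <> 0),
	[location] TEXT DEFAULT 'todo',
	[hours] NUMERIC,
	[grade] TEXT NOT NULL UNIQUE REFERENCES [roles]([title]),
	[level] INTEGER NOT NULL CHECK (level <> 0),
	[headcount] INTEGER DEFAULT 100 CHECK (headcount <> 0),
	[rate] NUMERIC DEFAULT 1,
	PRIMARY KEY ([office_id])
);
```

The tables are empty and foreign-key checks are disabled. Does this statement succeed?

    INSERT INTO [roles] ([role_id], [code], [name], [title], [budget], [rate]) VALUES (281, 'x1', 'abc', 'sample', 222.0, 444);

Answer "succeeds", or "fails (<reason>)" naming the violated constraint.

succeeds

NOT NULL columns: budget is supplied; code is supplied; grade defaults to 'none'; rate is supplied; title is supplied.
CHECK constraints: 281 satisfies (role_id >= 0); 222.0 satisfies (budget >= 1).
No constraint is violated.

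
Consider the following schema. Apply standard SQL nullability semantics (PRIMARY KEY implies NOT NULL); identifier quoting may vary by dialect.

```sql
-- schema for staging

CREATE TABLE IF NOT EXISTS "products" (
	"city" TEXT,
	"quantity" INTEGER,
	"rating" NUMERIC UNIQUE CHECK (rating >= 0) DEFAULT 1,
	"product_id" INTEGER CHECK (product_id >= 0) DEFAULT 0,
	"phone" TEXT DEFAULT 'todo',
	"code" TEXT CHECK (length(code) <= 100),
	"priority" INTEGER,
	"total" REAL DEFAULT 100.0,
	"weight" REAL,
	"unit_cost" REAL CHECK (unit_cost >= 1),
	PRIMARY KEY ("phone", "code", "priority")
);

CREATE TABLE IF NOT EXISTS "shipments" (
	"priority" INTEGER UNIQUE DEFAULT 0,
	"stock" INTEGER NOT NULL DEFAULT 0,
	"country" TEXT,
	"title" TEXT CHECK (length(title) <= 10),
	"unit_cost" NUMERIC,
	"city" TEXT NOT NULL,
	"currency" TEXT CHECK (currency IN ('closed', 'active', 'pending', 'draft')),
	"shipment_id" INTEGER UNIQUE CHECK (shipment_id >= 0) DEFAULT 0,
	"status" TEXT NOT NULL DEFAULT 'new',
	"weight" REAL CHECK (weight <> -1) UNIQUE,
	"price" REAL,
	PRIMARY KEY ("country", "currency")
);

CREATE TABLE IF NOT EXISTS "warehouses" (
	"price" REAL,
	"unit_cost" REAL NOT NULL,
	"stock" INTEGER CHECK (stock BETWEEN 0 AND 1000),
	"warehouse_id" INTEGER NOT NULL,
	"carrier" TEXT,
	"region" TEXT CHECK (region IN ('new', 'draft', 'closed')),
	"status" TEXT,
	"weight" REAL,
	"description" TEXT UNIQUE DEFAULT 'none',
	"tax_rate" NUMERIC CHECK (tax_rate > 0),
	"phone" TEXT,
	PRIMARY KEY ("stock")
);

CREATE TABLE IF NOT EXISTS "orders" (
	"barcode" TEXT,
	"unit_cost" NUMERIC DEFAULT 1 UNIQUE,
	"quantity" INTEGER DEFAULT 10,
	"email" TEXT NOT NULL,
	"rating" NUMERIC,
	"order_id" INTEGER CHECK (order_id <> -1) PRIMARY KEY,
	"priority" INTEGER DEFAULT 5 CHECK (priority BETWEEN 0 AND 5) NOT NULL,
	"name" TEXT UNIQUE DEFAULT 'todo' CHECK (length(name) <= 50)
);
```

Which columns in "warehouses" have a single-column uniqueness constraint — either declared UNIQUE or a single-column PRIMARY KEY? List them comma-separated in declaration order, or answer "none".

stock, description

- price: no UNIQUE or single-column PK constraint.
- unit_cost: no UNIQUE or single-column PK constraint.
- stock: single-column PRIMARY KEY → unique.
- warehouse_id: no UNIQUE or single-column PK constraint.
- carrier: no UNIQUE or single-column PK constraint.
- region: no UNIQUE or single-column PK constraint.
- status: no UNIQUE or single-column PK constraint.
- weight: no UNIQUE or single-column PK constraint.
- description: declared UNIQUE → unique.
- tax_rate: no UNIQUE or single-column PK constraint.
- phone: no UNIQUE or single-column PK constraint.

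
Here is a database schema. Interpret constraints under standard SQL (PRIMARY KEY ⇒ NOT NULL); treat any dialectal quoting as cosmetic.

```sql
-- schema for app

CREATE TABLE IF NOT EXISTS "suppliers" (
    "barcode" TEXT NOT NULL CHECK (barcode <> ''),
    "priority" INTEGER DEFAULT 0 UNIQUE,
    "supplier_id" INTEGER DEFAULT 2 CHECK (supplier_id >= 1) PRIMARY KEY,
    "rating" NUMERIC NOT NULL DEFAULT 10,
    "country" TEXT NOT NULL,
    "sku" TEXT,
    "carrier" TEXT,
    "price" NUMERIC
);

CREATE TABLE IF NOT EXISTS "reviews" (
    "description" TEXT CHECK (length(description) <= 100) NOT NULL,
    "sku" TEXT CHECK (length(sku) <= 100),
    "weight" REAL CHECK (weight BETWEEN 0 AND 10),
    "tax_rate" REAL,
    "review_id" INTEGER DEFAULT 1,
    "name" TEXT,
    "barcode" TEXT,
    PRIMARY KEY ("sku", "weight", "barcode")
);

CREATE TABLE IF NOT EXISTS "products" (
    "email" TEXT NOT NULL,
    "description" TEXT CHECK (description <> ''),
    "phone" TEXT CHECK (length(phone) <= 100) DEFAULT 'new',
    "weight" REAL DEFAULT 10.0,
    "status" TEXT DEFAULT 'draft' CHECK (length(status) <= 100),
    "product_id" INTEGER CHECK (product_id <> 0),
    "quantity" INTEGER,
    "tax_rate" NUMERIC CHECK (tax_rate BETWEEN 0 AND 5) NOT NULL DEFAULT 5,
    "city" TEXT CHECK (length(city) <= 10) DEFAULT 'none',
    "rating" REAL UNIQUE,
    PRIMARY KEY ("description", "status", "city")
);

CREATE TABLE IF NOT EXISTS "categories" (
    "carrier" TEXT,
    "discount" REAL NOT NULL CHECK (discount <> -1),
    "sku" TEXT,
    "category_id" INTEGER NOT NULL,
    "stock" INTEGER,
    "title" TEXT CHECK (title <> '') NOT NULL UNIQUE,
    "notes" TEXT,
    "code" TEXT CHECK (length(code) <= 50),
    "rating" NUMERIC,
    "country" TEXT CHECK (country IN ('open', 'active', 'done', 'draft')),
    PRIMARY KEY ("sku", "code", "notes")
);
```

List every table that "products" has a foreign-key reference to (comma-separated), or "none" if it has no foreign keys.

No column in products has a REFERENCES clause.

none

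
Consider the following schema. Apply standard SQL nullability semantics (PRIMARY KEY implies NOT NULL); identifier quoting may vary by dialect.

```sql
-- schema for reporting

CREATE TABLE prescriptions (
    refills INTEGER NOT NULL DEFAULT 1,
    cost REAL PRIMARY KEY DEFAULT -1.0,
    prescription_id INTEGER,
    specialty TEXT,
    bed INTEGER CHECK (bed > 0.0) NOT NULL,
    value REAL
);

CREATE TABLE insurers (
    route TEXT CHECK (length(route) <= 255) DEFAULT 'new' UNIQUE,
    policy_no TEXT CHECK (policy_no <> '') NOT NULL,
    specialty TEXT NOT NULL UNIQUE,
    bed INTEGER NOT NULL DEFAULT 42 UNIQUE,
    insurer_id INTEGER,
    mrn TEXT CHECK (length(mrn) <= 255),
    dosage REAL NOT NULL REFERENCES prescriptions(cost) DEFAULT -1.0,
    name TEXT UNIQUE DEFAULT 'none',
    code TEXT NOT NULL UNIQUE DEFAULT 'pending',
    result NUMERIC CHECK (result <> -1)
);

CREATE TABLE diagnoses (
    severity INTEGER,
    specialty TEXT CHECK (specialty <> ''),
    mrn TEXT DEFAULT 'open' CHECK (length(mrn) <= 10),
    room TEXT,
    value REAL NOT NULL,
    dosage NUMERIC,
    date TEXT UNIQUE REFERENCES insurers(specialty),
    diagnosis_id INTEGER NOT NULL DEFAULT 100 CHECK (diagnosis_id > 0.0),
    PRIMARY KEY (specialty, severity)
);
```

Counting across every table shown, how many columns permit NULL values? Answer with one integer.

prescriptions: 3 nullable (prescription_id, specialty, value — PK (cost) and explicit NOT NULL columns excluded).
insurers: 5 nullable (route, insurer_id, mrn, name, result — PK none and explicit NOT NULL columns excluded).
diagnoses: 4 nullable (mrn, room, dosage, date — PK (specialty, severity) and explicit NOT NULL columns excluded).
Total: 3 + 5 + 4 = 12.

12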